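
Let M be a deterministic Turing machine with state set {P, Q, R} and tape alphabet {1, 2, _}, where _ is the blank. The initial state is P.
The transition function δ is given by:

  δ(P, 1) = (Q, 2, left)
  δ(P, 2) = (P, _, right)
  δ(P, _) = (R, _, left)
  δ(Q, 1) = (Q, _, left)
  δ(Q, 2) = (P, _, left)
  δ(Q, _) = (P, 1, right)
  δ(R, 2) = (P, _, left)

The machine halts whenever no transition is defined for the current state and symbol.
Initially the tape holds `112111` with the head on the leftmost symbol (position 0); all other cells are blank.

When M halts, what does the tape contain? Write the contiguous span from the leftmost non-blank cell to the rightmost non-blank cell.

11_111

P | _[1]12111_   read 1 → write 2, move left, go to Q
Q | [_]212111_   read _ → write 1, move right, go to P
P | 1[2]12111_   read 2 → write _, move right, go to P
P | 1_[1]2111_   read 1 → write 2, move left, go to Q
Q | 1[_]22111_   read _ → write 1, move right, go to P
P | 11[2]2111_   read 2 → write _, move right, go to P
P | 11_[2]111_   read 2 → write _, move right, go to P
P | 11__[1]11_   read 1 → write 2, move left, go to Q
Q | 11_[_]211_   read _ → write 1, move right, go to P
P | 11_1[2]11_   read 2 → write _, move right, go to P
P | 11_1_[1]1_   read 1 → write 2, move left, go to Q
Q | 11_1[_]21_   read _ → write 1, move right, go to P
P | 11_11[2]1_   read 2 → write _, move right, go to P
P | 11_11_[1]_   read 1 → write 2, move left, go to Q
Q | 11_11[_]2_   read _ → write 1, move right, go to P
P | 11_111[2]_   read 2 → write _, move right, go to P
P | 11_111_[_]   read _ → write _, move left, go to R
R | 11_111[_]_
The non-blank tape span at halt is 11_111.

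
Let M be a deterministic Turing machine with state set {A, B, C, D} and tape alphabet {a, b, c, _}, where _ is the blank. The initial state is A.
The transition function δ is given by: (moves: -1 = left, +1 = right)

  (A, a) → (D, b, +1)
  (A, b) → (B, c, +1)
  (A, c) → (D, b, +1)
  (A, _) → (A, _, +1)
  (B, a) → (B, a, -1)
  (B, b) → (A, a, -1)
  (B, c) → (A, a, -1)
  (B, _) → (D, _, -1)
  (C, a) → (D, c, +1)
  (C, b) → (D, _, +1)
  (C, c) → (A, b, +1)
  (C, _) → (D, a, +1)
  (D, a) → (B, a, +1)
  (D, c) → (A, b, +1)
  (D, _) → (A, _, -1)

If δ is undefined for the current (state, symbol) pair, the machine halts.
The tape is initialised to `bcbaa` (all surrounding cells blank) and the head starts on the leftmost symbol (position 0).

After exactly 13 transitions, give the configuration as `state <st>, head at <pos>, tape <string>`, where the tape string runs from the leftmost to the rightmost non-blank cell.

state A, head at -1, tape aaaaa

state=A head=0 tape=_[b]cbaa   (A,b)→(B,c,+1)
state=B head=1 tape=_c[c]baa   (B,c)→(A,a,-1)
state=A head=0 tape=_[c]abaa   (A,c)→(D,b,+1)
state=D head=1 tape=_b[a]baa   (D,a)→(B,a,+1)
state=B head=2 tape=_ba[b]aa   (B,b)→(A,a,-1)
state=A head=1 tape=_b[a]aaa   (A,a)→(D,b,+1)
state=D head=2 tape=_bb[a]aa   (D,a)→(B,a,+1)
state=B head=3 tape=_bba[a]a   (B,a)→(B,a,-1)
state=B head=2 tape=_bb[a]aa   (B,a)→(B,a,-1)
state=B head=1 tape=_b[b]aaa   (B,b)→(A,a,-1)
state=A head=0 tape=_[b]aaaa   (A,b)→(B,c,+1)
state=B head=1 tape=_c[a]aaa   (B,a)→(B,a,-1)
state=B head=0 tape=_[c]aaaa   (B,c)→(A,a,-1)
state=A head=-1 tape=[_]aaaaa
After 13 steps: state A, head at -1, tape aaaaa.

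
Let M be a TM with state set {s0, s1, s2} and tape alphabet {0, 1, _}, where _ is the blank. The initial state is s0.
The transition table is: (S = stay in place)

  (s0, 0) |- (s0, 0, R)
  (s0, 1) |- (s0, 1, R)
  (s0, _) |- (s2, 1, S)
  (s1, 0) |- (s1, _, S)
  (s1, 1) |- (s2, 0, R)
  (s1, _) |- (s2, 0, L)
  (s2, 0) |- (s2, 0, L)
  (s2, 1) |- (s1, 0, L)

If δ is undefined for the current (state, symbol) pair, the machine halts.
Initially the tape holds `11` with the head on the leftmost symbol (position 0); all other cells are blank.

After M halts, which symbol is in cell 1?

0

state=s0 head=0 tape=__[1]1_   (s0,1)→(s0,1,R)
state=s0 head=1 tape=__1[1]_   (s0,1)→(s0,1,R)
state=s0 head=2 tape=__11[_]   (s0,_)→(s2,1,S)
state=s2 head=2 tape=__11[1]   (s2,1)→(s1,0,L)
state=s1 head=1 tape=__1[1]0   (s1,1)→(s2,0,R)
state=s2 head=2 tape=__10[0]   (s2,0)→(s2,0,L)
state=s2 head=1 tape=__1[0]0   (s2,0)→(s2,0,L)
state=s2 head=0 tape=__[1]00   (s2,1)→(s1,0,L)
state=s1 head=-1 tape=_[_]000   (s1,_)→(s2,0,L)
state=s2 head=-2 tape=[_]0000
Cell 1 holds 0 when M halts.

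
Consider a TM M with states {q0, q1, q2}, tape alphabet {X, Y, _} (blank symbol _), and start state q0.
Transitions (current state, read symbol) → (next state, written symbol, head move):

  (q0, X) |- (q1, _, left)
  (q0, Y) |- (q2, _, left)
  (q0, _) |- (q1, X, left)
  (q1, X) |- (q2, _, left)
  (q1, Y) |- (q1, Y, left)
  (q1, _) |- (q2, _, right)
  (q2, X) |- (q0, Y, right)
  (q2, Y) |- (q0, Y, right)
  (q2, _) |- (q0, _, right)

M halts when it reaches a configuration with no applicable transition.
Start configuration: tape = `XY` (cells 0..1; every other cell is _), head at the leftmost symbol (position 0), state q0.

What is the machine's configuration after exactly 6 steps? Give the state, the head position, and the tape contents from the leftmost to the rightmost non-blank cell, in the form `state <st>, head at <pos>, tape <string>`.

state q1, head at 0, tape X

q0 | _[X]Y   read X → write _, move left, go to q1
q1 | [_]_Y   read _ → write _, move right, go to q2
q2 | _[_]Y   read _ → write _, move right, go to q0
q0 | __[Y]   read Y → write _, move left, go to q2
q2 | _[_]_   read _ → write _, move right, go to q0
q0 | __[_]   read _ → write X, move left, go to q1
q1 | _[_]X
After 6 steps: state q1, head at 0, tape X.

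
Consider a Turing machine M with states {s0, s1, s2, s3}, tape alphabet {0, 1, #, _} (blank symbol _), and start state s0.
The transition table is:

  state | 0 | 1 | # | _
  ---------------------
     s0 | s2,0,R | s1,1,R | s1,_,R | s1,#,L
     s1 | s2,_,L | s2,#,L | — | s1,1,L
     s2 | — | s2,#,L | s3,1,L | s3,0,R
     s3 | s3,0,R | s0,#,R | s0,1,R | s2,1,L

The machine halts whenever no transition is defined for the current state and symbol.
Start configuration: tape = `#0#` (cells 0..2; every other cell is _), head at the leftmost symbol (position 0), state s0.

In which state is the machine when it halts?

s2

s0 | [#]0#   read # → write _, move R, go to s1
s1 | _[0]#   read 0 → write _, move L, go to s2
s2 | [_]_#   read _ → write 0, move R, go to s3
s3 | 0[_]#   read _ → write 1, move L, go to s2
s2 | [0]1#
No transition is defined for (s2, 0); M halts in state s2.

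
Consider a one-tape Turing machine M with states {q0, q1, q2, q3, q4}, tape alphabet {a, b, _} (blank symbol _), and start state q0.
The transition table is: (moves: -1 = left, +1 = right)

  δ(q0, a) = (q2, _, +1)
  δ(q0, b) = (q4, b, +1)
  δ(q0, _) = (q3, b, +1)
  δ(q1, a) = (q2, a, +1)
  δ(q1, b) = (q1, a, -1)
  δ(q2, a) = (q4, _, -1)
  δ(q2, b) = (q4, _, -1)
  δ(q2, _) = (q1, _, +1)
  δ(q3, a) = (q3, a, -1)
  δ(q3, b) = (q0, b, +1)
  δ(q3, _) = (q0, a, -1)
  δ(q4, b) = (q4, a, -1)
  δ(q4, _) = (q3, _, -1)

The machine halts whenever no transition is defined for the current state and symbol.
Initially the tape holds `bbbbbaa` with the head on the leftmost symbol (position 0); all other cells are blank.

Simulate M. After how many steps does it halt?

q0 | ___[b]bbbbaa   read b → write b, move +1, go to q4
q4 | ___b[b]bbbaa   read b → write a, move -1, go to q4
q4 | ___[b]abbbaa   read b → write a, move -1, go to q4
q4 | __[_]aabbbaa   read _ → write _, move -1, go to q3
q3 | _[_]_aabbbaa   read _ → write a, move -1, go to q0
q0 | [_]a_aabbbaa   read _ → write b, move +1, go to q3
q3 | b[a]_aabbbaa   read a → write a, move -1, go to q3
q3 | [b]a_aabbbaa   read b → write b, move +1, go to q0
q0 | b[a]_aabbbaa   read a → write _, move +1, go to q2
q2 | b_[_]aabbbaa   read _ → write _, move +1, go to q1
q1 | b__[a]abbbaa   read a → write a, move +1, go to q2
q2 | b__a[a]bbbaa   read a → write _, move -1, go to q4
q4 | b__[a]_bbbaa
M halts after 12 transitions.

12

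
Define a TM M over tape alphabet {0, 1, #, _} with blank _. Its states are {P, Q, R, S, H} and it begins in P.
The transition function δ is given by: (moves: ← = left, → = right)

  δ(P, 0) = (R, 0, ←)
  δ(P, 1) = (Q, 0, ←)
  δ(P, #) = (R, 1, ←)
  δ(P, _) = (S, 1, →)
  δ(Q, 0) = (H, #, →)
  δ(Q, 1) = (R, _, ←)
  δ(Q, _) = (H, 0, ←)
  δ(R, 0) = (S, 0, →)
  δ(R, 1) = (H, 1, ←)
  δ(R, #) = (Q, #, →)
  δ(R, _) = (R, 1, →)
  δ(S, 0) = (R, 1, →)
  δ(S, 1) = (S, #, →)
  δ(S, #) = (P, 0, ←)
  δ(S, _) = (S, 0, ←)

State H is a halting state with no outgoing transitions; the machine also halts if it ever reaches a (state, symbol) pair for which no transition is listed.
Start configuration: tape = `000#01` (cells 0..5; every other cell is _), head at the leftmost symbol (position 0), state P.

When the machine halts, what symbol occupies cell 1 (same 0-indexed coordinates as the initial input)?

P | _[0]00#01   read 0 → write 0, move ←, go to R
R | [_]000#01   read _ → write 1, move →, go to R
R | 1[0]00#01   read 0 → write 0, move →, go to S
S | 10[0]0#01   read 0 → write 1, move →, go to R
R | 101[0]#01   read 0 → write 0, move →, go to S
S | 1010[#]01   read # → write 0, move ←, go to P
P | 101[0]001   read 0 → write 0, move ←, go to R
R | 10[1]0001   read 1 → write 1, move ←, go to H
H | 1[0]10001
Cell 1 holds 1 when M halts.

1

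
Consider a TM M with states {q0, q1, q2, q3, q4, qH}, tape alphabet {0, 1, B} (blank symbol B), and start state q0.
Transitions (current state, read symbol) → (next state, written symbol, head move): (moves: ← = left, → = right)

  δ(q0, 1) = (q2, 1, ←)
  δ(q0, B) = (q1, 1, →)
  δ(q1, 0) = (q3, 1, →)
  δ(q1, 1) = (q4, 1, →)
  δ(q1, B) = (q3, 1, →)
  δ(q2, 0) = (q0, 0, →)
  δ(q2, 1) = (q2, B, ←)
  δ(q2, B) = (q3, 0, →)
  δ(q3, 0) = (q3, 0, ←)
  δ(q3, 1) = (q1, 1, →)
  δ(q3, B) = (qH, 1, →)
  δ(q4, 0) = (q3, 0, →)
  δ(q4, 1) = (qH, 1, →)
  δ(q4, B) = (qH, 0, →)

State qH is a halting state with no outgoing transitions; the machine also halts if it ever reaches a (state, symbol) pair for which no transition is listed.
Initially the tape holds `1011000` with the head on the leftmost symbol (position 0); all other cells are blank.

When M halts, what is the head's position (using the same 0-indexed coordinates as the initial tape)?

8

q0 | B[1]011000BB   read 1 → write 1, move ←, go to q2
q2 | [B]1011000BB   read B → write 0, move →, go to q3
q3 | 0[1]011000BB   read 1 → write 1, move →, go to q1
q1 | 01[0]11000BB   read 0 → write 1, move →, go to q3
q3 | 011[1]1000BB   read 1 → write 1, move →, go to q1
q1 | 0111[1]000BB   read 1 → write 1, move →, go to q4
q4 | 01111[0]00BB   read 0 → write 0, move →, go to q3
q3 | 011110[0]0BB   read 0 → write 0, move ←, go to q3
q3 | 01111[0]00BB   read 0 → write 0, move ←, go to q3
q3 | 0111[1]000BB   read 1 → write 1, move →, go to q1
q1 | 01111[0]00BB   read 0 → write 1, move →, go to q3
q3 | 011111[0]0BB   read 0 → write 0, move ←, go to q3
q3 | 01111[1]00BB   read 1 → write 1, move →, go to q1
q1 | 011111[0]0BB   read 0 → write 1, move →, go to q3
q3 | 0111111[0]BB   read 0 → write 0, move ←, go to q3
q3 | 011111[1]0BB   read 1 → write 1, move →, go to q1
q1 | 0111111[0]BB   read 0 → write 1, move →, go to q3
q3 | 01111111[B]B   read B → write 1, move →, go to qH
qH | 011111111[B]
At halt the head is at cell 8.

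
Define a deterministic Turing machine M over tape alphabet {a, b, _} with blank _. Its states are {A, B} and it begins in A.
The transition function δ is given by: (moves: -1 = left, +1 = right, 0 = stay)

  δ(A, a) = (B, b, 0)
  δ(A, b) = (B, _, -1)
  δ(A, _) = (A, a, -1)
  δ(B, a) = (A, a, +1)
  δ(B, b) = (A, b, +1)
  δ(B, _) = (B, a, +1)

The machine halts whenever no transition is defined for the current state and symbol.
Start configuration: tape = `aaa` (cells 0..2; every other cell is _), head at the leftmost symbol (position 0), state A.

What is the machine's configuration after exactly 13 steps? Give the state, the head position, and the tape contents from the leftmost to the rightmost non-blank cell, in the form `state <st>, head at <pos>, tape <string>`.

state=A head=0 tape=[a]aa_   (A,a)→(B,b,0)
state=B head=0 tape=[b]aa_   (B,b)→(A,b,+1)
state=A head=1 tape=b[a]a_   (A,a)→(B,b,0)
state=B head=1 tape=b[b]a_   (B,b)→(A,b,+1)
state=A head=2 tape=bb[a]_   (A,a)→(B,b,0)
state=B head=2 tape=bb[b]_   (B,b)→(A,b,+1)
state=A head=3 tape=bbb[_]   (A,_)→(A,a,-1)
state=A head=2 tape=bb[b]a   (A,b)→(B,_,-1)
state=B head=1 tape=b[b]_a   (B,b)→(A,b,+1)
state=A head=2 tape=bb[_]a   (A,_)→(A,a,-1)
state=A head=1 tape=b[b]aa   (A,b)→(B,_,-1)
state=B head=0 tape=[b]_aa   (B,b)→(A,b,+1)
state=A head=1 tape=b[_]aa   (A,_)→(A,a,-1)
state=A head=0 tape=[b]aaa
After 13 steps: state A, head at 0, tape baaa.

state A, head at 0, tape baaa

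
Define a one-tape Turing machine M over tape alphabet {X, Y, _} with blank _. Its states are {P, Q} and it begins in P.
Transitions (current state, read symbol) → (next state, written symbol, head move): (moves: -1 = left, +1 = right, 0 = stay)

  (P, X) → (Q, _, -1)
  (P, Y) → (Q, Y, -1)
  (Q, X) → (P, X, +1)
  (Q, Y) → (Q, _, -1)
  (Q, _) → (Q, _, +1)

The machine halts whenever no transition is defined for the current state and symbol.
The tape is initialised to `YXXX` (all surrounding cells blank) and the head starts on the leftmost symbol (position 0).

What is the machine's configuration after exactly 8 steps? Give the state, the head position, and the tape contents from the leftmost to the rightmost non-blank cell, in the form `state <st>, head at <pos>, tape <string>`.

state P, head at 2, tape X_X

P | _[Y]XXX   read Y → write Y, move -1, go to Q
Q | [_]YXXX   read _ → write _, move +1, go to Q
Q | _[Y]XXX   read Y → write _, move -1, go to Q
Q | [_]_XXX   read _ → write _, move +1, go to Q
Q | _[_]XXX   read _ → write _, move +1, go to Q
Q | __[X]XX   read X → write X, move +1, go to P
P | __X[X]X   read X → write _, move -1, go to Q
Q | __[X]_X   read X → write X, move +1, go to P
P | __X[_]X
After 8 steps: state P, head at 2, tape X_X.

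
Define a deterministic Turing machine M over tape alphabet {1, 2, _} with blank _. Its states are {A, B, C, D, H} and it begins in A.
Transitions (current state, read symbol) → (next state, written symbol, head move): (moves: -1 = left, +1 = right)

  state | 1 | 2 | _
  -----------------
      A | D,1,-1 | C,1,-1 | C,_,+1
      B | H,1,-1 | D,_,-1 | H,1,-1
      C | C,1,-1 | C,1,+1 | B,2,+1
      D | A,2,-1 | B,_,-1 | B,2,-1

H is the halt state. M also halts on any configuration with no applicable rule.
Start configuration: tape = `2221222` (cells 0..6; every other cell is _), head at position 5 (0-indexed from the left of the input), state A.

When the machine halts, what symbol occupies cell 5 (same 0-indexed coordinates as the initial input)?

1

A | _22212[2]2   read 2 → write 1, move -1, go to C
C | _2221[2]12   read 2 → write 1, move +1, go to C
C | _22211[1]2   read 1 → write 1, move -1, go to C
C | _2221[1]12   read 1 → write 1, move -1, go to C
C | _222[1]112   read 1 → write 1, move -1, go to C
C | _22[2]1112   read 2 → write 1, move +1, go to C
C | _221[1]112   read 1 → write 1, move -1, go to C
C | _22[1]1112   read 1 → write 1, move -1, go to C
C | _2[2]11112   read 2 → write 1, move +1, go to C
C | _21[1]1112   read 1 → write 1, move -1, go to C
C | _2[1]11112   read 1 → write 1, move -1, go to C
C | _[2]111112   read 2 → write 1, move +1, go to C
C | _1[1]11112   read 1 → write 1, move -1, go to C
C | _[1]111112   read 1 → write 1, move -1, go to C
C | [_]1111112   read _ → write 2, move +1, go to B
B | 2[1]111112   read 1 → write 1, move -1, go to H
H | [2]1111112
Cell 5 holds 1 when M halts.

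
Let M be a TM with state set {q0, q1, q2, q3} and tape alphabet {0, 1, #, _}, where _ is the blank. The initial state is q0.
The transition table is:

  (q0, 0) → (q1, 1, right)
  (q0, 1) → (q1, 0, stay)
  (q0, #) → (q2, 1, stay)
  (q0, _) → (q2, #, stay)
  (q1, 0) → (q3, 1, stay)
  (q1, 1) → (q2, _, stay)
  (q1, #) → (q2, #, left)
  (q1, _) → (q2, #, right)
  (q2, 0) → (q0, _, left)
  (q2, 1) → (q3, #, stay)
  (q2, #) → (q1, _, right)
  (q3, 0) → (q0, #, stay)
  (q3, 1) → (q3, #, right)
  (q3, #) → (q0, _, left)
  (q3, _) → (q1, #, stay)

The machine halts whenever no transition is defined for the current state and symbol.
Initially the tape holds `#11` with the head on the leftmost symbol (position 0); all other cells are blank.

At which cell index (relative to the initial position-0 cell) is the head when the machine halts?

1

q0 | _[#]11   read # → write 1, move stay, go to q2
q2 | _[1]11   read 1 → write #, move stay, go to q3
q3 | _[#]11   read # → write _, move left, go to q0
q0 | [_]_11   read _ → write #, move stay, go to q2
q2 | [#]_11   read # → write _, move right, go to q1
q1 | _[_]11   read _ → write #, move right, go to q2
q2 | _#[1]1   read 1 → write #, move stay, go to q3
q3 | _#[#]1   read # → write _, move left, go to q0
q0 | _[#]_1   read # → write 1, move stay, go to q2
q2 | _[1]_1   read 1 → write #, move stay, go to q3
q3 | _[#]_1   read # → write _, move left, go to q0
q0 | [_]__1   read _ → write #, move stay, go to q2
q2 | [#]__1   read # → write _, move right, go to q1
q1 | _[_]_1   read _ → write #, move right, go to q2
q2 | _#[_]1
At halt the head is at cell 1.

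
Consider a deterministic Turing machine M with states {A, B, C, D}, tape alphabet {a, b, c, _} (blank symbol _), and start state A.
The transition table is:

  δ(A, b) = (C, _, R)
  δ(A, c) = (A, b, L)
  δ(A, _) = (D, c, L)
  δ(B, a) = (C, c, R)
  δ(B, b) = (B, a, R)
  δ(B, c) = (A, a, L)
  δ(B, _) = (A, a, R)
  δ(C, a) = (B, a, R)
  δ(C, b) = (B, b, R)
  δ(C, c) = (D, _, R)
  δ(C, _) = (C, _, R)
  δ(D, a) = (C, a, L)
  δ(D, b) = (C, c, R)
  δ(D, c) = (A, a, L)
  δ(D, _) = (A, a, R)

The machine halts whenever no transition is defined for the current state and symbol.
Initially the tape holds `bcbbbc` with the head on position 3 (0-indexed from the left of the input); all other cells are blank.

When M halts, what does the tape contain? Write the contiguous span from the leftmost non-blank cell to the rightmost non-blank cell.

A | bcb[b]bc____   read b → write _, move R, go to C
C | bcb_[b]c____   read b → write b, move R, go to B
B | bcb_b[c]____   read c → write a, move L, go to A
A | bcb_[b]a____   read b → write _, move R, go to C
C | bcb__[a]____   read a → write a, move R, go to B
B | bcb__a[_]___   read _ → write a, move R, go to A
A | bcb__aa[_]__   read _ → write c, move L, go to D
D | bcb__a[a]c__   read a → write a, move L, go to C
C | bcb__[a]ac__   read a → write a, move R, go to B
B | bcb__a[a]c__   read a → write c, move R, go to C
C | bcb__ac[c]__   read c → write _, move R, go to D
D | bcb__ac_[_]_   read _ → write a, move R, go to A
A | bcb__ac_a[_]   read _ → write c, move L, go to D
D | bcb__ac_[a]c   read a → write a, move L, go to C
C | bcb__ac[_]ac   read _ → write _, move R, go to C
C | bcb__ac_[a]c   read a → write a, move R, go to B
B | bcb__ac_a[c]   read c → write a, move L, go to A
A | bcb__ac_[a]a
The non-blank tape span at halt is bcb__ac_aa.

bcb__ac_aa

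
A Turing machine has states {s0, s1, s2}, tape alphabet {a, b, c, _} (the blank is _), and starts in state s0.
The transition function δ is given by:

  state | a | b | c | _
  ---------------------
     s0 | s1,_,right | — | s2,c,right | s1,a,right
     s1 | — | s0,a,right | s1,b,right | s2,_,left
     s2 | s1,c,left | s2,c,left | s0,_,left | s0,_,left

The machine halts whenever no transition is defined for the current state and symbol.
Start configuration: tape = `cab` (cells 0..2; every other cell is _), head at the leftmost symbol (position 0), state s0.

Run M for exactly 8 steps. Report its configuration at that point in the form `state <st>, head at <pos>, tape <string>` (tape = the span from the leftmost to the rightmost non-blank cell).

s0 | [c]ab__   read c → write c, move right, go to s2
s2 | c[a]b__   read a → write c, move left, go to s1
s1 | [c]cb__   read c → write b, move right, go to s1
s1 | b[c]b__   read c → write b, move right, go to s1
s1 | bb[b]__   read b → write a, move right, go to s0
s0 | bba[_]_   read _ → write a, move right, go to s1
s1 | bbaa[_]   read _ → write _, move left, go to s2
s2 | bba[a]_   read a → write c, move left, go to s1
s1 | bb[a]c_
After 8 steps: state s1, head at 2, tape bbac.

state s1, head at 2, tape bbac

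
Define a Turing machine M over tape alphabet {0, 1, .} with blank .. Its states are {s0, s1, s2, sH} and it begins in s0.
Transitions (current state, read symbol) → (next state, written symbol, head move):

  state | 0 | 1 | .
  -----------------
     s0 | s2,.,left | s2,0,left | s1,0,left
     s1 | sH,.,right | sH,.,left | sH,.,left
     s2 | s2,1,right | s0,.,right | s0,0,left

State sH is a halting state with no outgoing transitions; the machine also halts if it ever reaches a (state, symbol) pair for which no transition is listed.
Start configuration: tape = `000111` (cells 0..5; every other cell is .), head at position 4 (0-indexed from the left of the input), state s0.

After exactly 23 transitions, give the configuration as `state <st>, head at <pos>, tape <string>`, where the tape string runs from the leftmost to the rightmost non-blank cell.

state=s0 head=4 tape=...0001[1]1   (s0,1)→(s2,0,left)
state=s2 head=3 tape=...000[1]01   (s2,1)→(s0,.,right)
state=s0 head=4 tape=...000.[0]1   (s0,0)→(s2,.,left)
state=s2 head=3 tape=...000[.].1   (s2,.)→(s0,0,left)
state=s0 head=2 tape=...00[0]0.1   (s0,0)→(s2,.,left)
state=s2 head=1 tape=...0[0].0.1   (s2,0)→(s2,1,right)
state=s2 head=2 tape=...01[.]0.1   (s2,.)→(s0,0,left)
state=s0 head=1 tape=...0[1]00.1   (s0,1)→(s2,0,left)
state=s2 head=0 tape=...[0]000.1   (s2,0)→(s2,1,right)
state=s2 head=1 tape=...1[0]00.1   (s2,0)→(s2,1,right)
state=s2 head=2 tape=...11[0]0.1   (s2,0)→(s2,1,right)
state=s2 head=3 tape=...111[0].1   (s2,0)→(s2,1,right)
state=s2 head=4 tape=...1111[.]1   (s2,.)→(s0,0,left)
state=s0 head=3 tape=...111[1]01   (s0,1)→(s2,0,left)
state=s2 head=2 tape=...11[1]001   (s2,1)→(s0,.,right)
state=s0 head=3 tape=...11.[0]01   (s0,0)→(s2,.,left)
state=s2 head=2 tape=...11[.].01   (s2,.)→(s0,0,left)
state=s0 head=1 tape=...1[1]0.01   (s0,1)→(s2,0,left)
state=s2 head=0 tape=...[1]00.01   (s2,1)→(s0,.,right)
state=s0 head=1 tape=....[0]0.01   (s0,0)→(s2,.,left)
state=s2 head=0 tape=...[.].0.01   (s2,.)→(s0,0,left)
state=s0 head=-1 tape=..[.]0.0.01   (s0,.)→(s1,0,left)
state=s1 head=-2 tape=.[.]00.0.01   (s1,.)→(sH,.,left)
state=sH head=-3 tape=[.].00.0.01
After 23 steps: state sH, head at -3, tape 00.0.01.

state sH, head at -3, tape 00.0.01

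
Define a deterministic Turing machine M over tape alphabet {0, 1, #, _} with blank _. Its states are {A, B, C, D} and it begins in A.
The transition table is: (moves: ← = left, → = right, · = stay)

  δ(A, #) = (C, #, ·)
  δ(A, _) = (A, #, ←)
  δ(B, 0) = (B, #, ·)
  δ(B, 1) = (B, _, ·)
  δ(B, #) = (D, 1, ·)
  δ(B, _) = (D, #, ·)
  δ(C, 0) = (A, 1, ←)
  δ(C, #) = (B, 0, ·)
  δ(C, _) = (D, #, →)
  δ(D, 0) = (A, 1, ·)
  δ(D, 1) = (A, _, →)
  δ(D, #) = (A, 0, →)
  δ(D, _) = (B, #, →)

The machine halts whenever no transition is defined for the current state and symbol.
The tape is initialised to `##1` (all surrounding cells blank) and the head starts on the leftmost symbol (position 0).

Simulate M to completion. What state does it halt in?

A

A | [#]#1   read # → write #, move ·, go to C
C | [#]#1   read # → write 0, move ·, go to B
B | [0]#1   read 0 → write #, move ·, go to B
B | [#]#1   read # → write 1, move ·, go to D
D | [1]#1   read 1 → write _, move →, go to A
A | _[#]1   read # → write #, move ·, go to C
C | _[#]1   read # → write 0, move ·, go to B
B | _[0]1   read 0 → write #, move ·, go to B
B | _[#]1   read # → write 1, move ·, go to D
D | _[1]1   read 1 → write _, move →, go to A
A | __[1]
No transition is defined for (A, 1); M halts in state A.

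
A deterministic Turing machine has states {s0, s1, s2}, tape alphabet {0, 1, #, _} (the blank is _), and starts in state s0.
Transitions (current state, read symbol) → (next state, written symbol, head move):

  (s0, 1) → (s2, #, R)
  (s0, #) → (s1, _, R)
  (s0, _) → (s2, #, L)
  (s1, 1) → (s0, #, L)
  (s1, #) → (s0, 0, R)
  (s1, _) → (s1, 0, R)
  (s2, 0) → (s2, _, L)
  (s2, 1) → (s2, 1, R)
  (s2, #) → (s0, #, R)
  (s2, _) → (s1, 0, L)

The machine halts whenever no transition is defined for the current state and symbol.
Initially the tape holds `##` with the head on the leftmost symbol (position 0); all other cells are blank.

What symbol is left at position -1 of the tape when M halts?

0

s0 | _[#]#_   read # → write _, move R, go to s1
s1 | __[#]_   read # → write 0, move R, go to s0
s0 | __0[_]   read _ → write #, move L, go to s2
s2 | __[0]#   read 0 → write _, move L, go to s2
s2 | _[_]_#   read _ → write 0, move L, go to s1
s1 | [_]0_#   read _ → write 0, move R, go to s1
s1 | 0[0]_#
Cell -1 holds 0 when M halts.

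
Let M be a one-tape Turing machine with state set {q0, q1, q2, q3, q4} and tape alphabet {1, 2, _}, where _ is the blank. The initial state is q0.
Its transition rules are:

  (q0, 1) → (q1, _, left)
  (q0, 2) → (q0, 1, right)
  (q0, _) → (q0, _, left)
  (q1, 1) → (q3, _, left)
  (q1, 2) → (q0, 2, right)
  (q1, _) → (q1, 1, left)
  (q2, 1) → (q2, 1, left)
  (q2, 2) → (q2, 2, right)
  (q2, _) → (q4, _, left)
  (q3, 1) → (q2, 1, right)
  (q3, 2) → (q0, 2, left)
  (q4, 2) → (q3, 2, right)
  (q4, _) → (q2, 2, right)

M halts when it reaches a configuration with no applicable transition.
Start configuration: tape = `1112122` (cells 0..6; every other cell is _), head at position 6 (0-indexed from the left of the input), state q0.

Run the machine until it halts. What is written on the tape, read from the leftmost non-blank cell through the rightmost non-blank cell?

state=q0 head=6 tape=111212[2]_   (q0,2)→(q0,1,right)
state=q0 head=7 tape=1112121[_]   (q0,_)→(q0,_,left)
state=q0 head=6 tape=111212[1]_   (q0,1)→(q1,_,left)
state=q1 head=5 tape=11121[2]__   (q1,2)→(q0,2,right)
state=q0 head=6 tape=111212[_]_   (q0,_)→(q0,_,left)
state=q0 head=5 tape=11121[2]__   (q0,2)→(q0,1,right)
state=q0 head=6 tape=111211[_]_   (q0,_)→(q0,_,left)
state=q0 head=5 tape=11121[1]__   (q0,1)→(q1,_,left)
state=q1 head=4 tape=1112[1]___   (q1,1)→(q3,_,left)
state=q3 head=3 tape=111[2]____   (q3,2)→(q0,2,left)
state=q0 head=2 tape=11[1]2____   (q0,1)→(q1,_,left)
state=q1 head=1 tape=1[1]_2____   (q1,1)→(q3,_,left)
state=q3 head=0 tape=[1]__2____   (q3,1)→(q2,1,right)
state=q2 head=1 tape=1[_]_2____   (q2,_)→(q4,_,left)
state=q4 head=0 tape=[1]__2____
The non-blank tape span at halt is 1__2.

1__2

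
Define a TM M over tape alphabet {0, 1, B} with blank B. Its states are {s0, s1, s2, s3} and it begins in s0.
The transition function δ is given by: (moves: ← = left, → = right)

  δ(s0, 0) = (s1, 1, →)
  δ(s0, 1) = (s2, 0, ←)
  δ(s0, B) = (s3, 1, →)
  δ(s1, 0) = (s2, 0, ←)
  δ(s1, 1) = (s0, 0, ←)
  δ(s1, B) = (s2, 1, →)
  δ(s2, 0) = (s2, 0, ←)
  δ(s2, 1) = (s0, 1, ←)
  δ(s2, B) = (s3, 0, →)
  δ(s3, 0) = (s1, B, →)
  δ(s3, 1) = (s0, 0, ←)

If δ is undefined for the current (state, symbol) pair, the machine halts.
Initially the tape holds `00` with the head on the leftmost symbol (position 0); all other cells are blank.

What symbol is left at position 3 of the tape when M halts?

0

s0 | BB[0]0BBB   read 0 → write 1, move →, go to s1
s1 | BB1[0]BBB   read 0 → write 0, move ←, go to s2
s2 | BB[1]0BBB   read 1 → write 1, move ←, go to s0
s0 | B[B]10BBB   read B → write 1, move →, go to s3
s3 | B1[1]0BBB   read 1 → write 0, move ←, go to s0
s0 | B[1]00BBB   read 1 → write 0, move ←, go to s2
s2 | [B]000BBB   read B → write 0, move →, go to s3
s3 | 0[0]00BBB   read 0 → write B, move →, go to s1
s1 | 0B[0]0BBB   read 0 → write 0, move ←, go to s2
s2 | 0[B]00BBB   read B → write 0, move →, go to s3
s3 | 00[0]0BBB   read 0 → write B, move →, go to s1
s1 | 00B[0]BBB   read 0 → write 0, move ←, go to s2
s2 | 00[B]0BBB   read B → write 0, move →, go to s3
s3 | 000[0]BBB   read 0 → write B, move →, go to s1
s1 | 000B[B]BB   read B → write 1, move →, go to s2
s2 | 000B1[B]B   read B → write 0, move →, go to s3
s3 | 000B10[B]
Cell 3 holds 0 when M halts.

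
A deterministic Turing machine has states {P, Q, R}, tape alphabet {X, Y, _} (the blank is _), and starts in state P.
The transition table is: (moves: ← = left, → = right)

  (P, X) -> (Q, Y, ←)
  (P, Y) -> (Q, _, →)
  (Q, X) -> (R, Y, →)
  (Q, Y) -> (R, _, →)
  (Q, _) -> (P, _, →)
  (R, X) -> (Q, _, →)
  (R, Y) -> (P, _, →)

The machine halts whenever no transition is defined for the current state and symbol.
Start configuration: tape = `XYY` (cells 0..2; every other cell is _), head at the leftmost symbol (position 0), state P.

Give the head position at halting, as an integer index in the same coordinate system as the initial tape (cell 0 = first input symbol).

P | _[X]YY_   read X → write Y, move ←, go to Q
Q | [_]YYY_   read _ → write _, move →, go to P
P | _[Y]YY_   read Y → write _, move →, go to Q
Q | __[Y]Y_   read Y → write _, move →, go to R
R | ___[Y]_   read Y → write _, move →, go to P
P | ____[_]
At halt the head is at cell 3.

3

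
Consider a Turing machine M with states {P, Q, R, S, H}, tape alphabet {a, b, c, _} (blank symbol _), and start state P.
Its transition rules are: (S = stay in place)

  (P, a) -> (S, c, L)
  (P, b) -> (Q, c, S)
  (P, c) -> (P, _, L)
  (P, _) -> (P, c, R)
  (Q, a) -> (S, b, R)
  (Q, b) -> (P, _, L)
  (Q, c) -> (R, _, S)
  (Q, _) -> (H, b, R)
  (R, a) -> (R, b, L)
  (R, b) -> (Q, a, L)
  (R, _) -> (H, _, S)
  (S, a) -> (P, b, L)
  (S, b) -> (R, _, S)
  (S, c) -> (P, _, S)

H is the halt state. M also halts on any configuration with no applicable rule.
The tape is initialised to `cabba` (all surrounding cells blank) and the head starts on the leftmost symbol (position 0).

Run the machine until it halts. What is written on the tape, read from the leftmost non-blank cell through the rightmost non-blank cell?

cccc_ba

state=P head=0 tape=__[c]abba   (P,c)→(P,_,L)
state=P head=-1 tape=_[_]_abba   (P,_)→(P,c,R)
state=P head=0 tape=_c[_]abba   (P,_)→(P,c,R)
state=P head=1 tape=_cc[a]bba   (P,a)→(S,c,L)
state=S head=0 tape=_c[c]cbba   (S,c)→(P,_,S)
state=P head=0 tape=_c[_]cbba   (P,_)→(P,c,R)
state=P head=1 tape=_cc[c]bba   (P,c)→(P,_,L)
state=P head=0 tape=_c[c]_bba   (P,c)→(P,_,L)
state=P head=-1 tape=_[c]__bba   (P,c)→(P,_,L)
state=P head=-2 tape=[_]___bba   (P,_)→(P,c,R)
state=P head=-1 tape=c[_]__bba   (P,_)→(P,c,R)
state=P head=0 tape=cc[_]_bba   (P,_)→(P,c,R)
state=P head=1 tape=ccc[_]bba   (P,_)→(P,c,R)
state=P head=2 tape=cccc[b]ba   (P,b)→(Q,c,S)
state=Q head=2 tape=cccc[c]ba   (Q,c)→(R,_,S)
state=R head=2 tape=cccc[_]ba   (R,_)→(H,_,S)
state=H head=2 tape=cccc[_]ba
The non-blank tape span at halt is cccc_ba.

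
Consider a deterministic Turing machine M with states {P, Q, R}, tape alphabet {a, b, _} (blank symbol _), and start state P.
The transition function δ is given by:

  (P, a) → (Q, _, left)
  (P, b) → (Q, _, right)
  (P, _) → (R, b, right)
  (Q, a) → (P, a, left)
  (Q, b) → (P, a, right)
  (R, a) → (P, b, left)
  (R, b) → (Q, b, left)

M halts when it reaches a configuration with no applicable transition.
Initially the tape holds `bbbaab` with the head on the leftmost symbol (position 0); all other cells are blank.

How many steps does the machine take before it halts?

state=P head=0 tape=[b]bbaab_   (P,b)→(Q,_,right)
state=Q head=1 tape=_[b]baab_   (Q,b)→(P,a,right)
state=P head=2 tape=_a[b]aab_   (P,b)→(Q,_,right)
state=Q head=3 tape=_a_[a]ab_   (Q,a)→(P,a,left)
state=P head=2 tape=_a[_]aab_   (P,_)→(R,b,right)
state=R head=3 tape=_ab[a]ab_   (R,a)→(P,b,left)
state=P head=2 tape=_a[b]bab_   (P,b)→(Q,_,right)
state=Q head=3 tape=_a_[b]ab_   (Q,b)→(P,a,right)
state=P head=4 tape=_a_a[a]b_   (P,a)→(Q,_,left)
state=Q head=3 tape=_a_[a]_b_   (Q,a)→(P,a,left)
state=P head=2 tape=_a[_]a_b_   (P,_)→(R,b,right)
state=R head=3 tape=_ab[a]_b_   (R,a)→(P,b,left)
state=P head=2 tape=_a[b]b_b_   (P,b)→(Q,_,right)
state=Q head=3 tape=_a_[b]_b_   (Q,b)→(P,a,right)
state=P head=4 tape=_a_a[_]b_   (P,_)→(R,b,right)
state=R head=5 tape=_a_ab[b]_   (R,b)→(Q,b,left)
state=Q head=4 tape=_a_a[b]b_   (Q,b)→(P,a,right)
state=P head=5 tape=_a_aa[b]_   (P,b)→(Q,_,right)
state=Q head=6 tape=_a_aa_[_]
M halts after 18 transitions.

18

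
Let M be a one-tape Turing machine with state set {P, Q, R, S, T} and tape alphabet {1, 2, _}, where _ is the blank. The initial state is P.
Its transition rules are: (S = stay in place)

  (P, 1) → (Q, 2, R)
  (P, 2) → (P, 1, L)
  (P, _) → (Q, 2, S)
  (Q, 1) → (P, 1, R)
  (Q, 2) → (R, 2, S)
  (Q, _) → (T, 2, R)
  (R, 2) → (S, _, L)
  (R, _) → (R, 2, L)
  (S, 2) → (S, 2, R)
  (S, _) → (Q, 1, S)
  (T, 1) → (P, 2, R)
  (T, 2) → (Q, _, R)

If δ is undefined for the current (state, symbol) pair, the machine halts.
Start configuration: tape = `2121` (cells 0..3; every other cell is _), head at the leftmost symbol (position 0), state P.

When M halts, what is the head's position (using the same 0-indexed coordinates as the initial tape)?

state=P head=0 tape=__[2]121   (P,2)→(P,1,L)
state=P head=-1 tape=_[_]1121   (P,_)→(Q,2,S)
state=Q head=-1 tape=_[2]1121   (Q,2)→(R,2,S)
state=R head=-1 tape=_[2]1121   (R,2)→(S,_,L)
state=S head=-2 tape=[_]_1121   (S,_)→(Q,1,S)
state=Q head=-2 tape=[1]_1121   (Q,1)→(P,1,R)
state=P head=-1 tape=1[_]1121   (P,_)→(Q,2,S)
state=Q head=-1 tape=1[2]1121   (Q,2)→(R,2,S)
state=R head=-1 tape=1[2]1121   (R,2)→(S,_,L)
state=S head=-2 tape=[1]_1121
At halt the head is at cell -2.

-2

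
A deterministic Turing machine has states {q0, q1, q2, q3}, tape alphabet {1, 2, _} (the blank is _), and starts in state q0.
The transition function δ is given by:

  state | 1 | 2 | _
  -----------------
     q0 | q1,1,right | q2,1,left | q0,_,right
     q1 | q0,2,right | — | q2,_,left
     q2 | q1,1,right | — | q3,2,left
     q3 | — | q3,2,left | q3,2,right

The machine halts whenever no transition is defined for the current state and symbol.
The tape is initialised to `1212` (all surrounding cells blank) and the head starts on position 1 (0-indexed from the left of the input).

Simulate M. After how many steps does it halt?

state=q0 head=1 tape=1[2]12   (q0,2)→(q2,1,left)
state=q2 head=0 tape=[1]112   (q2,1)→(q1,1,right)
state=q1 head=1 tape=1[1]12   (q1,1)→(q0,2,right)
state=q0 head=2 tape=12[1]2   (q0,1)→(q1,1,right)
state=q1 head=3 tape=121[2]
M halts after 4 transitions.

4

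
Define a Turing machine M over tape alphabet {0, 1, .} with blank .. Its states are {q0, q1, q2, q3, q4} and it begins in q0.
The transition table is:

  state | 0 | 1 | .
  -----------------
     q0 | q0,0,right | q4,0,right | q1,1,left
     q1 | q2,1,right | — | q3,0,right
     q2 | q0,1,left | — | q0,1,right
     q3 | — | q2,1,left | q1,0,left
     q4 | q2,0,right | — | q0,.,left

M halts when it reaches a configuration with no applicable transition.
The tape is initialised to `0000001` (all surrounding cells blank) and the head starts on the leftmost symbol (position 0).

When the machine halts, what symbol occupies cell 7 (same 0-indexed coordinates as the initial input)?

1

state=q0 head=0 tape=[0]000001.   (q0,0)→(q0,0,right)
state=q0 head=1 tape=0[0]00001.   (q0,0)→(q0,0,right)
state=q0 head=2 tape=00[0]0001.   (q0,0)→(q0,0,right)
state=q0 head=3 tape=000[0]001.   (q0,0)→(q0,0,right)
state=q0 head=4 tape=0000[0]01.   (q0,0)→(q0,0,right)
state=q0 head=5 tape=00000[0]1.   (q0,0)→(q0,0,right)
state=q0 head=6 tape=000000[1].   (q0,1)→(q4,0,right)
state=q4 head=7 tape=0000000[.]   (q4,.)→(q0,.,left)
state=q0 head=6 tape=000000[0].   (q0,0)→(q0,0,right)
state=q0 head=7 tape=0000000[.]   (q0,.)→(q1,1,left)
state=q1 head=6 tape=000000[0]1   (q1,0)→(q2,1,right)
state=q2 head=7 tape=0000001[1]
Cell 7 holds 1 when M halts.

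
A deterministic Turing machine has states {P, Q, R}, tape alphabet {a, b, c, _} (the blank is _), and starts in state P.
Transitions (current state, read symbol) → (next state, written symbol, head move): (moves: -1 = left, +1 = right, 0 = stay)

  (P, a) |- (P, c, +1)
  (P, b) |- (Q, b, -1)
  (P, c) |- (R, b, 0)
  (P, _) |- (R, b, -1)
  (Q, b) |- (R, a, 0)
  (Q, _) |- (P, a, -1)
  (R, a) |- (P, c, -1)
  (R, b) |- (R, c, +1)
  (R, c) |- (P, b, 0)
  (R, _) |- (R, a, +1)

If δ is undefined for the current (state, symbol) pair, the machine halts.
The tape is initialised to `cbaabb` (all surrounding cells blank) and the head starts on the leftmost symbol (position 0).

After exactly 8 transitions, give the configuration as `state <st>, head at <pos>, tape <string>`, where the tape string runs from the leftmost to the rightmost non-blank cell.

state Q, head at 1, tape ccbabb

state=P head=0 tape=[c]baabb   (P,c)→(R,b,0)
state=R head=0 tape=[b]baabb   (R,b)→(R,c,+1)
state=R head=1 tape=c[b]aabb   (R,b)→(R,c,+1)
state=R head=2 tape=cc[a]abb   (R,a)→(P,c,-1)
state=P head=1 tape=c[c]cabb   (P,c)→(R,b,0)
state=R head=1 tape=c[b]cabb   (R,b)→(R,c,+1)
state=R head=2 tape=cc[c]abb   (R,c)→(P,b,0)
state=P head=2 tape=cc[b]abb   (P,b)→(Q,b,-1)
state=Q head=1 tape=c[c]babb
After 8 steps: state Q, head at 1, tape ccbabb.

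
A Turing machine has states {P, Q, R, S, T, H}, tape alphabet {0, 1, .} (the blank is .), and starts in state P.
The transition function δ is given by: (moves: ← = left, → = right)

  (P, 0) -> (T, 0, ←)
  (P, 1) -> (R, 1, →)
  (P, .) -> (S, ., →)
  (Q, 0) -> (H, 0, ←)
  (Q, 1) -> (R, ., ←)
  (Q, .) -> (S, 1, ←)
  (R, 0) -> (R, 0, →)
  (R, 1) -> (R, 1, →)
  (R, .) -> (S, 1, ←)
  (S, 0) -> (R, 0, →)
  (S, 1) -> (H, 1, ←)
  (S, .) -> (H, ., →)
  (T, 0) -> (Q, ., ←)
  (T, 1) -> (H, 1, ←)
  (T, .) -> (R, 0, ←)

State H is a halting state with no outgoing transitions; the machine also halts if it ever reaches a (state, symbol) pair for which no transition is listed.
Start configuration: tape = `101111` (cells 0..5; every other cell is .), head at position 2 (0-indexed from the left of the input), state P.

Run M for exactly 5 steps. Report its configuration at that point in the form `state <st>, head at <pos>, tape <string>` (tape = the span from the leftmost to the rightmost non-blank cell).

P | 10[1]111.   read 1 → write 1, move →, go to R
R | 101[1]11.   read 1 → write 1, move →, go to R
R | 1011[1]1.   read 1 → write 1, move →, go to R
R | 10111[1].   read 1 → write 1, move →, go to R
R | 101111[.]   read . → write 1, move ←, go to S
S | 10111[1]1
After 5 steps: state S, head at 5, tape 1011111.

state S, head at 5, tape 1011111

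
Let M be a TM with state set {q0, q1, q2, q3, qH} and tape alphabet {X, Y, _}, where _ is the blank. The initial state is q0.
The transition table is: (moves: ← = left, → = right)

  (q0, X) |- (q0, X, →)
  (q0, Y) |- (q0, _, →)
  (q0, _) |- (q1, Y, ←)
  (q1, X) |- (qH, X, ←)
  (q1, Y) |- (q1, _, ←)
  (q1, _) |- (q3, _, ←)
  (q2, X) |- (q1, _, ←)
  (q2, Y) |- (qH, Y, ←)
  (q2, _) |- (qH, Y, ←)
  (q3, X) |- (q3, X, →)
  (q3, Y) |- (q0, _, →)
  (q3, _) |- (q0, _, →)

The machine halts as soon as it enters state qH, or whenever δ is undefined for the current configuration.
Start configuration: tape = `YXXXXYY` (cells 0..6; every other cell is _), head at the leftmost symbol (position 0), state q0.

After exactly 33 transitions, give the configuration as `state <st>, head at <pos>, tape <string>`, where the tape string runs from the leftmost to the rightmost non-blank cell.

state q1, head at 7, tape XXXX___YY

state=q0 head=0 tape=[Y]XXXXYY___   (q0,Y)→(q0,_,→)
state=q0 head=1 tape=_[X]XXXYY___   (q0,X)→(q0,X,→)
state=q0 head=2 tape=_X[X]XXYY___   (q0,X)→(q0,X,→)
state=q0 head=3 tape=_XX[X]XYY___   (q0,X)→(q0,X,→)
state=q0 head=4 tape=_XXX[X]YY___   (q0,X)→(q0,X,→)
state=q0 head=5 tape=_XXXX[Y]Y___   (q0,Y)→(q0,_,→)
state=q0 head=6 tape=_XXXX_[Y]___   (q0,Y)→(q0,_,→)
state=q0 head=7 tape=_XXXX__[_]__   (q0,_)→(q1,Y,←)
state=q1 head=6 tape=_XXXX_[_]Y__   (q1,_)→(q3,_,←)
state=q3 head=5 tape=_XXXX[_]_Y__   (q3,_)→(q0,_,→)
state=q0 head=6 tape=_XXXX_[_]Y__   (q0,_)→(q1,Y,←)
state=q1 head=5 tape=_XXXX[_]YY__   (q1,_)→(q3,_,←)
state=q3 head=4 tape=_XXX[X]_YY__   (q3,X)→(q3,X,→)
state=q3 head=5 tape=_XXXX[_]YY__   (q3,_)→(q0,_,→)
state=q0 head=6 tape=_XXXX_[Y]Y__   (q0,Y)→(q0,_,→)
state=q0 head=7 tape=_XXXX__[Y]__   (q0,Y)→(q0,_,→)
state=q0 head=8 tape=_XXXX___[_]_   (q0,_)→(q1,Y,←)
state=q1 head=7 tape=_XXXX__[_]Y_   (q1,_)→(q3,_,←)
state=q3 head=6 tape=_XXXX_[_]_Y_   (q3,_)→(q0,_,→)
state=q0 head=7 tape=_XXXX__[_]Y_   (q0,_)→(q1,Y,←)
state=q1 head=6 tape=_XXXX_[_]YY_   (q1,_)→(q3,_,←)
state=q3 head=5 tape=_XXXX[_]_YY_   (q3,_)→(q0,_,→)
state=q0 head=6 tape=_XXXX_[_]YY_   (q0,_)→(q1,Y,←)
state=q1 head=5 tape=_XXXX[_]YYY_   (q1,_)→(q3,_,←)
state=q3 head=4 tape=_XXX[X]_YYY_   (q3,X)→(q3,X,→)
state=q3 head=5 tape=_XXXX[_]YYY_   (q3,_)→(q0,_,→)
state=q0 head=6 tape=_XXXX_[Y]YY_   (q0,Y)→(q0,_,→)
state=q0 head=7 tape=_XXXX__[Y]Y_   (q0,Y)→(q0,_,→)
state=q0 head=8 tape=_XXXX___[Y]_   (q0,Y)→(q0,_,→)
state=q0 head=9 tape=_XXXX____[_]   (q0,_)→(q1,Y,←)
state=q1 head=8 tape=_XXXX___[_]Y   (q1,_)→(q3,_,←)
state=q3 head=7 tape=_XXXX__[_]_Y   (q3,_)→(q0,_,→)
state=q0 head=8 tape=_XXXX___[_]Y   (q0,_)→(q1,Y,←)
state=q1 head=7 tape=_XXXX__[_]YY
After 33 steps: state q1, head at 7, tape XXXX___YY.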